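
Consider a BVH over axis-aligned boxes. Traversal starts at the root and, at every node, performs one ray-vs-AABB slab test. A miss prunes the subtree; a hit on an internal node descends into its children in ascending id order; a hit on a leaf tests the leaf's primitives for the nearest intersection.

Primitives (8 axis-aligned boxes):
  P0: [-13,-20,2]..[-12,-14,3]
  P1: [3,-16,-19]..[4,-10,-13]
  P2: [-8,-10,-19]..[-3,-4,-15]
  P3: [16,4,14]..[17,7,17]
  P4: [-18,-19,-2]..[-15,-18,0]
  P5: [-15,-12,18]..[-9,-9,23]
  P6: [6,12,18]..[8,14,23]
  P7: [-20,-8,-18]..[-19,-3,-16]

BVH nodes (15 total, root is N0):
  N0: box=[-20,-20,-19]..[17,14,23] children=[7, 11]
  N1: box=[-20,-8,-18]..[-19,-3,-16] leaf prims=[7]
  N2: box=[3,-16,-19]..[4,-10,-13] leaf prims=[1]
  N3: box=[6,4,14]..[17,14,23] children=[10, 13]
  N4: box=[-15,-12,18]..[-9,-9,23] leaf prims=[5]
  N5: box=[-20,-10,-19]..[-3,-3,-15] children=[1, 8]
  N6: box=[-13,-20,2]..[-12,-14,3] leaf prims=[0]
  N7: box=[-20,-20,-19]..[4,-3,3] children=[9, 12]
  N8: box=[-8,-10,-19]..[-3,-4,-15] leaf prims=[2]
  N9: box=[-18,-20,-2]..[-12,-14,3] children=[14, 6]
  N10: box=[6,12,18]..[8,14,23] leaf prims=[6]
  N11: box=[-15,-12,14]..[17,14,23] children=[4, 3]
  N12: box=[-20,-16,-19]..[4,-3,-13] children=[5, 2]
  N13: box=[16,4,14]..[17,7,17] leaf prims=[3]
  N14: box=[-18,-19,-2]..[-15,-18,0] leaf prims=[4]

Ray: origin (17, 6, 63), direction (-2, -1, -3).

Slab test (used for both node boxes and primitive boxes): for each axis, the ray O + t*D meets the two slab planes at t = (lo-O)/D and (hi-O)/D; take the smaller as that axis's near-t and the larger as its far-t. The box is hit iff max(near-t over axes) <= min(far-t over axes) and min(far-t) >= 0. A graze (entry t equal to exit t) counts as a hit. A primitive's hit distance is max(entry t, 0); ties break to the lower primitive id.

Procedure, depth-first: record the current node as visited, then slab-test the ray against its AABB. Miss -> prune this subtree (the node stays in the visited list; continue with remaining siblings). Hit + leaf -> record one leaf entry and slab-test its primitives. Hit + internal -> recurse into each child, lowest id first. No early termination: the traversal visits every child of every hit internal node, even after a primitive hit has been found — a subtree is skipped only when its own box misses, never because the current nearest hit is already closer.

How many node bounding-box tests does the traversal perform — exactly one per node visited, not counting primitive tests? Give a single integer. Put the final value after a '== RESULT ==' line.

Traverse from the root:
N0 x:[0,37/2] y:[-8,26] z:[40/3,82/3] -> hit [40/3,37/2], descend [7, 11]
  N7 x:[13/2,37/2] y:[9,26] z:[20,82/3] -> miss, prune
  N11 x:[0,16] y:[-8,18] z:[40/3,49/3] -> hit [40/3,16], descend [3, 4]
    N3 x:[0,11/2] y:[-8,2] z:[40/3,49/3] -> miss, prune
    N4 x:[13,16] y:[15,18] z:[40/3,15] -> hit [15,15] leaf, test {P5@t=15}

order=[0, 7, 11, 3, 4]  |boxes|=5  |leaves|=1  hit=P5

== RESULT ==
5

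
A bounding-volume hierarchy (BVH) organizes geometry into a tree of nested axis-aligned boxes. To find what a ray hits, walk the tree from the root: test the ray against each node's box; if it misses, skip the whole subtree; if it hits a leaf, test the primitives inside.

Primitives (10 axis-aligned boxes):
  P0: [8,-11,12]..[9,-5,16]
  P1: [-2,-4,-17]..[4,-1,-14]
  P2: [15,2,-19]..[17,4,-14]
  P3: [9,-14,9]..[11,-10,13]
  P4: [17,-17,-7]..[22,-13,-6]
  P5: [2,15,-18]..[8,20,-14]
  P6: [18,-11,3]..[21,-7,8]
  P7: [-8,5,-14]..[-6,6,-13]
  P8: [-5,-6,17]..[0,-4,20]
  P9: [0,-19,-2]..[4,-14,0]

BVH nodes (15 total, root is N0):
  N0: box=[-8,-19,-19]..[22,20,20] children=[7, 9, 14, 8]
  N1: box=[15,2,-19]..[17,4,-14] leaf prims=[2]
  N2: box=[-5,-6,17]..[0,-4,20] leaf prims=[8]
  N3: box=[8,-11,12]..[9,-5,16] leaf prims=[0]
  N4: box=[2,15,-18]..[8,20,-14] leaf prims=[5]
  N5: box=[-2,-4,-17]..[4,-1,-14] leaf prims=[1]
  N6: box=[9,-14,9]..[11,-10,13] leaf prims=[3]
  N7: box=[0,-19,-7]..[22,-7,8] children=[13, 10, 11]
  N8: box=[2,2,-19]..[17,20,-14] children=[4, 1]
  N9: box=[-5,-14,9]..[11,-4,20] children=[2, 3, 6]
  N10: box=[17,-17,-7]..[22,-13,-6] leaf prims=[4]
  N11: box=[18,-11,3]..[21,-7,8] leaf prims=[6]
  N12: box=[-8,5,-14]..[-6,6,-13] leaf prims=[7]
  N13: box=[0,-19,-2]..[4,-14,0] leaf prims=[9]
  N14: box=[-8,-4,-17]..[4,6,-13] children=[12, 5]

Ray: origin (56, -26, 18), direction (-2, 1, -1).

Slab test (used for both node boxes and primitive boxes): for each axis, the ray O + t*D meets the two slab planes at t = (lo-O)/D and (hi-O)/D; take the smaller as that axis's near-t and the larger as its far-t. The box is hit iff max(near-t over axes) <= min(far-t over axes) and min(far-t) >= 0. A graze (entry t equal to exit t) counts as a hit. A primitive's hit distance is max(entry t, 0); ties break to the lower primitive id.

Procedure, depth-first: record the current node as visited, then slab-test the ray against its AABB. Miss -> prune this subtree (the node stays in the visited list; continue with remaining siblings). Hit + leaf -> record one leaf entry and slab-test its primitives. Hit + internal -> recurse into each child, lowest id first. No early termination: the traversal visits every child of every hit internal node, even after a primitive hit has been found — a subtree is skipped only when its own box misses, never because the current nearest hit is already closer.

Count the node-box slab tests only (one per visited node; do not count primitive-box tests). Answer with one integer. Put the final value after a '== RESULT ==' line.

Trace the traversal:
N0 x:[17,32] y:[7,46] z:[-2,37] -> hit [17,32], descend [7, 8, 9, 14]
  N7 x:[17,28] y:[7,19] z:[10,25] -> hit [17,19], descend [10, 11, 13]
    N10 x:[17,39/2] y:[9,13] z:[24,25] -> miss, prune
    N11 x:[35/2,19] y:[15,19] z:[10,15] -> miss, prune
    N13 x:[26,28] y:[7,12] z:[18,20] -> miss, prune
  N8 x:[39/2,27] y:[28,46] z:[32,37] -> miss, prune
  N9 x:[45/2,61/2] y:[12,22] z:[-2,9] -> miss, prune
  N14 x:[26,32] y:[22,32] z:[31,35] -> hit [31,32], descend [5, 12]
    N5 x:[26,29] y:[22,25] z:[32,35] -> miss, prune
    N12 x:[31,32] y:[31,32] z:[31,32] -> hit [31,32] leaf, test {P7@t=31}

Visited [0, 7, 10, 11, 13, 8, 9, 14, 5, 12]. Tests: 10 box, 1 leaf. Nearest: P7.

== RESULT ==
10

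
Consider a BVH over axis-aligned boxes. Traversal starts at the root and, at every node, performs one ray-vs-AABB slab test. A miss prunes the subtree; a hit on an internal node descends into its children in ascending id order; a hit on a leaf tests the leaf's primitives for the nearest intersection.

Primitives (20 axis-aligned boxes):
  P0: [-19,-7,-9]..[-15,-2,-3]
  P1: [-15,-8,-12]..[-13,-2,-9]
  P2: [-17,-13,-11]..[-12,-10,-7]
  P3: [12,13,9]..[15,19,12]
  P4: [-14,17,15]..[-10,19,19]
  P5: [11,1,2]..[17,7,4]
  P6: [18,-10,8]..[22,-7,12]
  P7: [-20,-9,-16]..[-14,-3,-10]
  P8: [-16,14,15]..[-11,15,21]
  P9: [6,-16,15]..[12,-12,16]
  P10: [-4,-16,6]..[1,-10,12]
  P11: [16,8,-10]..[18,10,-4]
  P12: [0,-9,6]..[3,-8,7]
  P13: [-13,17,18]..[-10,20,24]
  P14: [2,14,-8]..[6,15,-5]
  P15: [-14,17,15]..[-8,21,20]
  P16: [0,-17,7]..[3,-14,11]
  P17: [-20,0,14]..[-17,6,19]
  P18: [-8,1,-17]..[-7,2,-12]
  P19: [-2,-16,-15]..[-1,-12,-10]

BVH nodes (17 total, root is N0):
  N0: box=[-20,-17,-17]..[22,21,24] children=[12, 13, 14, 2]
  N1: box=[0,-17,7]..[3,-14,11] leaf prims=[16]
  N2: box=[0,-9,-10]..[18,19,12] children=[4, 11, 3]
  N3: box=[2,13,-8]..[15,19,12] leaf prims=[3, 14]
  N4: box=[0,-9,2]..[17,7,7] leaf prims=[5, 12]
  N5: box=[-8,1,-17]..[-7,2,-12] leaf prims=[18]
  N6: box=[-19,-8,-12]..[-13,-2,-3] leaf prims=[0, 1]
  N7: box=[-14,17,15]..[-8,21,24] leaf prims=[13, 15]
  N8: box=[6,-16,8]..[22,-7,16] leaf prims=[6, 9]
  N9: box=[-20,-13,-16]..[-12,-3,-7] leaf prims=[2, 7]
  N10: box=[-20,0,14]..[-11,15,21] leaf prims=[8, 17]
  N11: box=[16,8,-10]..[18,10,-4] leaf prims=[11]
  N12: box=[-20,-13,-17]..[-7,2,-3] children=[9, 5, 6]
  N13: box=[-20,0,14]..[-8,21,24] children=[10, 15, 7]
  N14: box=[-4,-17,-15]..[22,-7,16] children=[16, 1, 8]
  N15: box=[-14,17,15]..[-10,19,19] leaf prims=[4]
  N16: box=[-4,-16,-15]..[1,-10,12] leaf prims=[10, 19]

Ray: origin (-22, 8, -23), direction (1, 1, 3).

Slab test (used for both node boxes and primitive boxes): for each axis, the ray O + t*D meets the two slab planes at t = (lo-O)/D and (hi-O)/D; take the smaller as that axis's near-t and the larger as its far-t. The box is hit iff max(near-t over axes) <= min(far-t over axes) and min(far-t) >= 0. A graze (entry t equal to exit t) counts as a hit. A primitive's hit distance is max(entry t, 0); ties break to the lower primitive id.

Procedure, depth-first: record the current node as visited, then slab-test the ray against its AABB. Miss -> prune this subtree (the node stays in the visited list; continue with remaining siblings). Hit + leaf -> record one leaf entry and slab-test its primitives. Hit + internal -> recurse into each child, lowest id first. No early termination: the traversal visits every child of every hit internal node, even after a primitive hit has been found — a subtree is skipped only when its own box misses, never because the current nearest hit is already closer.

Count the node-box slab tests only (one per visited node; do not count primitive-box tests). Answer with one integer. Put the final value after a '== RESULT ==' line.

Trace the traversal:
N0 x:[2,44] y:[-25,13] z:[2,47/3] -> hit [2,13], descend [2, 12, 13, 14]
  N2 x:[22,40] y:[-17,11] z:[13/3,35/3] -> miss, prune
  N12 x:[2,15] y:[-21,-6] z:[2,20/3] -> miss, prune
  N13 x:[2,14] y:[-8,13] z:[37/3,47/3] -> hit [37/3,13], descend [7, 10, 15]
    N7 x:[8,14] y:[9,13] z:[38/3,47/3] -> hit [38/3,13] leaf, test {P13(miss), P15@t=38/3}
    N10 x:[2,11] y:[-8,7] z:[37/3,44/3] -> miss, prune
    N15 x:[8,12] y:[9,11] z:[38/3,14] -> miss, prune
  N14 x:[18,44] y:[-25,-15] z:[8/3,13] -> miss, prune

Summary -> nodes [0, 2, 12, 13, 7, 10, 15, 14]; box-tests=8; leaf-entries=1; first=P15

== RESULT ==
8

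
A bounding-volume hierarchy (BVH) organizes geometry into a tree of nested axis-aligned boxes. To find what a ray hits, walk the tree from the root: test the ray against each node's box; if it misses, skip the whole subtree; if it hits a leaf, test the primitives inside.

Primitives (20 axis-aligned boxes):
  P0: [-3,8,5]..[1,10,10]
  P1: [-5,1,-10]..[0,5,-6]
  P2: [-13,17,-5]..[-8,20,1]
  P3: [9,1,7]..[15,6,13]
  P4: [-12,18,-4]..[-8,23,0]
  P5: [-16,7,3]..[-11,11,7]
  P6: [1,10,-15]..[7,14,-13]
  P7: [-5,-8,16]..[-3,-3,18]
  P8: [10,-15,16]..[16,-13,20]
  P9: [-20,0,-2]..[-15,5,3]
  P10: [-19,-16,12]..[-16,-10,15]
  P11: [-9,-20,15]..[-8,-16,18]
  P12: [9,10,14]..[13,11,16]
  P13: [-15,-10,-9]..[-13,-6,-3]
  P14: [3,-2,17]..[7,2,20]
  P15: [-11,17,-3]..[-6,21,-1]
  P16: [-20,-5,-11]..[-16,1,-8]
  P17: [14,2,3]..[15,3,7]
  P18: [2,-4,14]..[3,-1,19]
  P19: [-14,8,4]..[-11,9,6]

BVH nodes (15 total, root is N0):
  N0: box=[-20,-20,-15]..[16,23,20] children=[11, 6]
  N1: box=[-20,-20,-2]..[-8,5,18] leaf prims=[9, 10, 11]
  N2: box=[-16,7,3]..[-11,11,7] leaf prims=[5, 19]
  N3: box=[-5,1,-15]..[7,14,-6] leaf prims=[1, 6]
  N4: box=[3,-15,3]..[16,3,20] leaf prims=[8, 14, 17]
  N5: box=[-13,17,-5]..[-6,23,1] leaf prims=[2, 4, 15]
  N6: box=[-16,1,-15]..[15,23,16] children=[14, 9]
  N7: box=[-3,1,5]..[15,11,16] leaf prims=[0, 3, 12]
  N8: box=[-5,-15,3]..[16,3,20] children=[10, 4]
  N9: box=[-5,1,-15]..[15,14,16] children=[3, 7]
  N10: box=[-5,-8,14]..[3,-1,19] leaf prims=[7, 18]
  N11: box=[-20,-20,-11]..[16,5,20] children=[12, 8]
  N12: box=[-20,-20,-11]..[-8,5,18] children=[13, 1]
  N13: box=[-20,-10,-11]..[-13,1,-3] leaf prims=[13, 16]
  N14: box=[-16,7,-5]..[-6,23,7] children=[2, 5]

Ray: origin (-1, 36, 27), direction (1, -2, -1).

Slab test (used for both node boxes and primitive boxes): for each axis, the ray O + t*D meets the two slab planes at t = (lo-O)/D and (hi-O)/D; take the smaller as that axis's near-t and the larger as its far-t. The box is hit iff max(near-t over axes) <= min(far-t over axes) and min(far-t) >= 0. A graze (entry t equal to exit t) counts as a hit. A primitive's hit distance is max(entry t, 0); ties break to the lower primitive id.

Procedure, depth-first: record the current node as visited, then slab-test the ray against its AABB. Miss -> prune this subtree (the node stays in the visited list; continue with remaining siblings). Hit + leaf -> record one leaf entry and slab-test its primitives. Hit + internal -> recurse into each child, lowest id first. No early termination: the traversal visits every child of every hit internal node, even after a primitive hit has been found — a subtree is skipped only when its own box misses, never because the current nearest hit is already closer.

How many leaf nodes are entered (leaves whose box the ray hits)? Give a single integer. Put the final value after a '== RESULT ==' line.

Trace the traversal:
N0 x:[-19,17] y:[13/2,28] z:[7,42] -> hit [7,17], descend [6, 11]
  N6 x:[-15,16] y:[13/2,35/2] z:[11,42] -> hit [11,16], descend [9, 14]
    N9 x:[-4,16] y:[11,35/2] z:[11,42] -> hit [11,16], descend [3, 7]
      N3 x:[-4,8] y:[11,35/2] z:[33,42] -> miss, prune
      N7 x:[-2,16] y:[25/2,35/2] z:[11,22] -> hit [25/2,16] leaf, test {P0(miss), P3@t=15, P12@t=25/2}
    N14 x:[-15,-5] y:[13/2,29/2] z:[20,32] -> miss, prune
  N11 x:[-19,17] y:[31/2,28] z:[7,38] -> hit [31/2,17], descend [8, 12]
    N8 x:[-4,17] y:[33/2,51/2] z:[7,24] -> hit [33/2,17], descend [4, 10]
      N4 x:[4,17] y:[33/2,51/2] z:[7,24] -> hit [33/2,17] leaf, test {P8(miss), P14(miss), P17(miss)}
      N10 x:[-4,4] y:[37/2,22] z:[8,13] -> miss, prune
    N12 x:[-19,-7] y:[31/2,28] z:[9,38] -> miss, prune

11 AABB tests over nodes [0, 6, 9, 3, 7, 14, 11, 8, 4, 10, 12]; 2 leaves entered; closest P12.

== RESULT ==
2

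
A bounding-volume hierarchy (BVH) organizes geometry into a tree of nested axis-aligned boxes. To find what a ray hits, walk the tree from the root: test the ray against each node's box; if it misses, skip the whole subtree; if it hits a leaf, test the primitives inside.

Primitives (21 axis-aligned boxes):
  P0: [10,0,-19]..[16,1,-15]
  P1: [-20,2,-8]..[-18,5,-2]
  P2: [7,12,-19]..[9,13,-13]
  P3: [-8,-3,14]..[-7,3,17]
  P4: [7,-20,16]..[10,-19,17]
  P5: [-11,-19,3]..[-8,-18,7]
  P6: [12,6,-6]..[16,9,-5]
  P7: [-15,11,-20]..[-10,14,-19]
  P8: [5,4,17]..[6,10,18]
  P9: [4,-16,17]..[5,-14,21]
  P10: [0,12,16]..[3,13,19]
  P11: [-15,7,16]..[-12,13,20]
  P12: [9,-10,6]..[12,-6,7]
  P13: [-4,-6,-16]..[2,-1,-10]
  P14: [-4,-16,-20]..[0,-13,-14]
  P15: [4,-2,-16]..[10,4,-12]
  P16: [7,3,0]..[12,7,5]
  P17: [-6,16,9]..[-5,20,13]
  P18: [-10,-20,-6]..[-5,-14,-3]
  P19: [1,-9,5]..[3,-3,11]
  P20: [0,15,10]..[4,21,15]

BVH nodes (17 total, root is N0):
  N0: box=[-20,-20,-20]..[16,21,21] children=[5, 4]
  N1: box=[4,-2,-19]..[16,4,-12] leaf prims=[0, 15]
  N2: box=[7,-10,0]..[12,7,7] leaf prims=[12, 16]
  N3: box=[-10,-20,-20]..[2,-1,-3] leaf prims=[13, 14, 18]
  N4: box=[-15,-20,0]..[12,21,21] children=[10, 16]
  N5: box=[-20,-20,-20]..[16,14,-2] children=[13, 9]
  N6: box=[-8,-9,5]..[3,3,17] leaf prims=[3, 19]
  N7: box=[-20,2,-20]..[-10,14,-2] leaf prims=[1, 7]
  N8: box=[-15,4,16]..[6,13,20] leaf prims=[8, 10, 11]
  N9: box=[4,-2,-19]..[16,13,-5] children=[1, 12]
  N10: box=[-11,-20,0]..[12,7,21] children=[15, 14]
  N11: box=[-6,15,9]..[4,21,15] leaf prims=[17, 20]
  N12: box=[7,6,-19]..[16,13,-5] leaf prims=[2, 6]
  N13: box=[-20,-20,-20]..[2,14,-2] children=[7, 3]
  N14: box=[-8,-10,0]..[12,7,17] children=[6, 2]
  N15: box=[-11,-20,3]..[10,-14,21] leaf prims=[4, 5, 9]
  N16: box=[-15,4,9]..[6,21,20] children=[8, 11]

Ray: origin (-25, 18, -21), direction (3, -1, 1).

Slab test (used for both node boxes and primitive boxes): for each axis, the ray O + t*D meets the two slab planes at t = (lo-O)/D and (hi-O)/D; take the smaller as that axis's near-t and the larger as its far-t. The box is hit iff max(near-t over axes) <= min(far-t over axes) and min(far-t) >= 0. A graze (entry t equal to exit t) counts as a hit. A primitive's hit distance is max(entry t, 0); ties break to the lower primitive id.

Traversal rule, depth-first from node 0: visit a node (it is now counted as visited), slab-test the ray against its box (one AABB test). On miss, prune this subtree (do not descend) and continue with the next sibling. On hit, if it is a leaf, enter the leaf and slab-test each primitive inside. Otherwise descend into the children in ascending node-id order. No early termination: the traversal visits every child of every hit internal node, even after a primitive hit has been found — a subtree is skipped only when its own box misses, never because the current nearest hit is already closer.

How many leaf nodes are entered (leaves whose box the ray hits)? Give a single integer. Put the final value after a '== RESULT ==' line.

Traverse from the root:
N0 x:[5/3,41/3] y:[-3,38] z:[1,42] -> hit [5/3,41/3], descend [4, 5]
  N4 x:[10/3,37/3] y:[-3,38] z:[21,42] -> miss, prune
  N5 x:[5/3,41/3] y:[4,38] z:[1,19] -> hit [4,41/3], descend [9, 13]
    N9 x:[29/3,41/3] y:[5,20] z:[2,16] -> hit [29/3,41/3], descend [1, 12]
      N1 x:[29/3,41/3] y:[14,20] z:[2,9] -> miss, prune
      N12 x:[32/3,41/3] y:[5,12] z:[2,16] -> hit [32/3,12] leaf, test {P2(miss), P6(miss)}
    N13 x:[5/3,9] y:[4,38] z:[1,19] -> hit [4,9], descend [3, 7]
      N3 x:[5,9] y:[19,38] z:[1,18] -> miss, prune
      N7 x:[5/3,5] y:[4,16] z:[1,19] -> hit [4,5] leaf, test {P1(miss), P7(miss)}

Visited [0, 4, 5, 9, 1, 12, 13, 3, 7]. Tests: 9 box, 2 leaf. Nearest: miss.

== RESULT ==
2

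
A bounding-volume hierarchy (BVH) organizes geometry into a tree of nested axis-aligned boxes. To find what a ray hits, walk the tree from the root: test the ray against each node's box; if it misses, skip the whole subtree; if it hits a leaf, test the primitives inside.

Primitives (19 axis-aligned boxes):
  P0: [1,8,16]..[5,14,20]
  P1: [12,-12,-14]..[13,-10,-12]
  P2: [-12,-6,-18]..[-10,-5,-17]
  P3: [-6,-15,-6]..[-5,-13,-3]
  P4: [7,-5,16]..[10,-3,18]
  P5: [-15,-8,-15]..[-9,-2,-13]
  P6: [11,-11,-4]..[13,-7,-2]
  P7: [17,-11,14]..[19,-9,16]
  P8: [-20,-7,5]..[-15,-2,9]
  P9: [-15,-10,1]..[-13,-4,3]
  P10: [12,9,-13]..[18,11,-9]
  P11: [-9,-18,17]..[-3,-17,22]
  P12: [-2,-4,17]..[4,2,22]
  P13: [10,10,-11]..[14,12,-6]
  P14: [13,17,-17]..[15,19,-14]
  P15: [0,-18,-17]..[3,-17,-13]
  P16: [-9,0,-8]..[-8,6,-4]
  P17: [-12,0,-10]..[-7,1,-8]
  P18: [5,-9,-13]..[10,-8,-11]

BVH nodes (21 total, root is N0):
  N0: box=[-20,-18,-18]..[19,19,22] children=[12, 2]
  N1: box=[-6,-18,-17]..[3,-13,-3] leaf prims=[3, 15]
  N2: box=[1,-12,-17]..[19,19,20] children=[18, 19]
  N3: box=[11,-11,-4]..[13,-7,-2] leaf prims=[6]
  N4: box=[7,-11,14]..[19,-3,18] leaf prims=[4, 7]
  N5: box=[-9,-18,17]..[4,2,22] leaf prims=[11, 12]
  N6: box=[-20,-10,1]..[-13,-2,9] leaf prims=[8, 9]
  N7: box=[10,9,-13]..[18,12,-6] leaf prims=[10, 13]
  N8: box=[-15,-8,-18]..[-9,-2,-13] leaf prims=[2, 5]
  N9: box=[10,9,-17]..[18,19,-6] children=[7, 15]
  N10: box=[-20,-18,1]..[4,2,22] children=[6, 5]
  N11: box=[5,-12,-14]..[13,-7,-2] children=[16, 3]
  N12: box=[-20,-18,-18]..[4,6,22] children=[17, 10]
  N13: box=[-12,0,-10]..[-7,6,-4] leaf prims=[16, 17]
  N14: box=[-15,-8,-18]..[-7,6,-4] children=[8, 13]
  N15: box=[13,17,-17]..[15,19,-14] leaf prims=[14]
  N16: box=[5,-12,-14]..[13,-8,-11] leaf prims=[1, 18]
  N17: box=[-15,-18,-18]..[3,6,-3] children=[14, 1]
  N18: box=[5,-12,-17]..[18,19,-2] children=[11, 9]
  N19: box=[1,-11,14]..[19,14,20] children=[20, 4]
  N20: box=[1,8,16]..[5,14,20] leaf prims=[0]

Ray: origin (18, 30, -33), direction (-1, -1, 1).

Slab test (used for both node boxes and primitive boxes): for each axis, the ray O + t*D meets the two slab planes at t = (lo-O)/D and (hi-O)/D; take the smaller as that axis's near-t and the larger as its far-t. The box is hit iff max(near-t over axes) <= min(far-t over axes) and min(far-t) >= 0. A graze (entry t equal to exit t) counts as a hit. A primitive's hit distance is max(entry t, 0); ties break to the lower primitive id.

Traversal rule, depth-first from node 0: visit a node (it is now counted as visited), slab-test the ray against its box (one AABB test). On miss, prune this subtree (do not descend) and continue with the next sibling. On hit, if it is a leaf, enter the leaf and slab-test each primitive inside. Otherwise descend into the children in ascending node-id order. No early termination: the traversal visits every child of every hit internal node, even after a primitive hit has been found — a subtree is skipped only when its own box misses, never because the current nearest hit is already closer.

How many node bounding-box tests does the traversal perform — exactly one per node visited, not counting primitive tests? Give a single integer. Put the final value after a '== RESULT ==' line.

Trace the traversal:
N0 x:[-1,38] y:[11,48] z:[15,55] -> hit [15,38], descend [2, 12]
  N2 x:[-1,17] y:[11,42] z:[16,53] -> hit [16,17], descend [18, 19]
    N18 x:[0,13] y:[11,42] z:[16,31] -> miss, prune
    N19 x:[-1,17] y:[16,41] z:[47,53] -> miss, prune
  N12 x:[14,38] y:[24,48] z:[15,55] -> hit [24,38], descend [10, 17]
    N10 x:[14,38] y:[28,48] z:[34,55] -> hit [34,38], descend [5, 6]
      N5 x:[14,27] y:[28,48] z:[50,55] -> miss, prune
      N6 x:[31,38] y:[32,40] z:[34,42] -> hit [34,38] leaf, test {P8(miss), P9(miss)}
    N17 x:[15,33] y:[24,48] z:[15,30] -> hit [24,30], descend [1, 14]
      N1 x:[15,24] y:[43,48] z:[16,30] -> miss, prune
      N14 x:[25,33] y:[24,38] z:[15,29] -> hit [25,29], descend [8, 13]
        N8 x:[27,33] y:[32,38] z:[15,20] -> miss, prune
        N13 x:[25,30] y:[24,30] z:[23,29] -> hit [25,29] leaf, test {P16@t=26, P17(miss)}

13 AABB tests over nodes [0, 2, 18, 19, 12, 10, 5, 6, 17, 1, 14, 8, 13]; 2 leaves entered; closest P16.

== RESULT ==
13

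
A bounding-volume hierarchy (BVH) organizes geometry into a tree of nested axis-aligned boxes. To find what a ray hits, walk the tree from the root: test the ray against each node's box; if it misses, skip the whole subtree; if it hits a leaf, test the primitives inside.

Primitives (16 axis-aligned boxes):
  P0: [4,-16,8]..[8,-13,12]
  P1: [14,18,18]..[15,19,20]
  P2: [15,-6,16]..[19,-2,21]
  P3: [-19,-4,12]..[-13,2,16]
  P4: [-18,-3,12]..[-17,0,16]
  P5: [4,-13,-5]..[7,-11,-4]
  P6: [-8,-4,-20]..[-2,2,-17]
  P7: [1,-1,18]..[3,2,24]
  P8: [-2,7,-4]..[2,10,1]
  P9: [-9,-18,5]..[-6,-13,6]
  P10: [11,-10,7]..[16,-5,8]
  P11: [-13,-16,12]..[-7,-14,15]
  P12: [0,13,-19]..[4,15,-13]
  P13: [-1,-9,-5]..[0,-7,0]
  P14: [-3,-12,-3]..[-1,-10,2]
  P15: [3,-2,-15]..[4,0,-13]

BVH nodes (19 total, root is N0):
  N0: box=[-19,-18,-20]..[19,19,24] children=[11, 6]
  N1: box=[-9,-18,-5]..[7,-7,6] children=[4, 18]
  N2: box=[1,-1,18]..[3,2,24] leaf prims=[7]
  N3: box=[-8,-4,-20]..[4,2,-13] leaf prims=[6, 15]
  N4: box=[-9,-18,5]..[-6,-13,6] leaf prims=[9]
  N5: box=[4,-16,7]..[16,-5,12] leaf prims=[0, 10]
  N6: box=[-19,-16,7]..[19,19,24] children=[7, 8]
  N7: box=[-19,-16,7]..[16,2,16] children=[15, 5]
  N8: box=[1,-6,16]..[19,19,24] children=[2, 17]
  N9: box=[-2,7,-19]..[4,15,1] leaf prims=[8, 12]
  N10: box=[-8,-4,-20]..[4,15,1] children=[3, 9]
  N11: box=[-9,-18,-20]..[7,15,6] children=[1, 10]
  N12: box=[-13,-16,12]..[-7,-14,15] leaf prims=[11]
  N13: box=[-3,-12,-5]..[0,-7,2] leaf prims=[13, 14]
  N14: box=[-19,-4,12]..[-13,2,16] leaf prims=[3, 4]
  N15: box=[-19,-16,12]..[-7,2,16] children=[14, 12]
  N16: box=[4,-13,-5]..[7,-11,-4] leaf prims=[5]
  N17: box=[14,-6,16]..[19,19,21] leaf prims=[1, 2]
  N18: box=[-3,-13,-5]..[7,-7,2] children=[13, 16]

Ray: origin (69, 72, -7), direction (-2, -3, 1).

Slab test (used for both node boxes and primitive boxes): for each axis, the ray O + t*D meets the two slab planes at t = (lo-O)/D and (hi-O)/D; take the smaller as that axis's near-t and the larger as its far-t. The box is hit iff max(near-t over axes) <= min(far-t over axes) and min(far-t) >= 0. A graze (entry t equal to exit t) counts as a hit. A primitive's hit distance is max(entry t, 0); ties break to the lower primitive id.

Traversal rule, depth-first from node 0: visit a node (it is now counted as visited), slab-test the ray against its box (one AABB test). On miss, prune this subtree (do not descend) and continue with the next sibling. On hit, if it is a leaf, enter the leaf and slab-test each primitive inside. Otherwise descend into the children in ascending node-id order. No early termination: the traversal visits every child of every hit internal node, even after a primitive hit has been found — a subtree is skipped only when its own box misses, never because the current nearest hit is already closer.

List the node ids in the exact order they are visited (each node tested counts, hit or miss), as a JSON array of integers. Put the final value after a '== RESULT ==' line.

Walk:
N0 x:[25,44] y:[53/3,30] z:[-13,31] -> hit [25,30], descend [6, 11]
  N6 x:[25,44] y:[53/3,88/3] z:[14,31] -> hit [25,88/3], descend [7, 8]
    N7 x:[53/2,44] y:[70/3,88/3] z:[14,23] -> miss, prune
    N8 x:[25,34] y:[53/3,26] z:[23,31] -> hit [25,26], descend [2, 17]
      N2 x:[33,34] y:[70/3,73/3] z:[25,31] -> miss, prune
      N17 x:[25,55/2] y:[53/3,26] z:[23,28] -> hit [25,26] leaf, test {P1(miss), P2@t=25}
  N11 x:[31,39] y:[19,30] z:[-13,13] -> miss, prune

Summary -> nodes [0, 6, 7, 8, 2, 17, 11]; box-tests=7; leaf-entries=1; first=P2

== RESULT ==
[0, 6, 7, 8, 2, 17, 11]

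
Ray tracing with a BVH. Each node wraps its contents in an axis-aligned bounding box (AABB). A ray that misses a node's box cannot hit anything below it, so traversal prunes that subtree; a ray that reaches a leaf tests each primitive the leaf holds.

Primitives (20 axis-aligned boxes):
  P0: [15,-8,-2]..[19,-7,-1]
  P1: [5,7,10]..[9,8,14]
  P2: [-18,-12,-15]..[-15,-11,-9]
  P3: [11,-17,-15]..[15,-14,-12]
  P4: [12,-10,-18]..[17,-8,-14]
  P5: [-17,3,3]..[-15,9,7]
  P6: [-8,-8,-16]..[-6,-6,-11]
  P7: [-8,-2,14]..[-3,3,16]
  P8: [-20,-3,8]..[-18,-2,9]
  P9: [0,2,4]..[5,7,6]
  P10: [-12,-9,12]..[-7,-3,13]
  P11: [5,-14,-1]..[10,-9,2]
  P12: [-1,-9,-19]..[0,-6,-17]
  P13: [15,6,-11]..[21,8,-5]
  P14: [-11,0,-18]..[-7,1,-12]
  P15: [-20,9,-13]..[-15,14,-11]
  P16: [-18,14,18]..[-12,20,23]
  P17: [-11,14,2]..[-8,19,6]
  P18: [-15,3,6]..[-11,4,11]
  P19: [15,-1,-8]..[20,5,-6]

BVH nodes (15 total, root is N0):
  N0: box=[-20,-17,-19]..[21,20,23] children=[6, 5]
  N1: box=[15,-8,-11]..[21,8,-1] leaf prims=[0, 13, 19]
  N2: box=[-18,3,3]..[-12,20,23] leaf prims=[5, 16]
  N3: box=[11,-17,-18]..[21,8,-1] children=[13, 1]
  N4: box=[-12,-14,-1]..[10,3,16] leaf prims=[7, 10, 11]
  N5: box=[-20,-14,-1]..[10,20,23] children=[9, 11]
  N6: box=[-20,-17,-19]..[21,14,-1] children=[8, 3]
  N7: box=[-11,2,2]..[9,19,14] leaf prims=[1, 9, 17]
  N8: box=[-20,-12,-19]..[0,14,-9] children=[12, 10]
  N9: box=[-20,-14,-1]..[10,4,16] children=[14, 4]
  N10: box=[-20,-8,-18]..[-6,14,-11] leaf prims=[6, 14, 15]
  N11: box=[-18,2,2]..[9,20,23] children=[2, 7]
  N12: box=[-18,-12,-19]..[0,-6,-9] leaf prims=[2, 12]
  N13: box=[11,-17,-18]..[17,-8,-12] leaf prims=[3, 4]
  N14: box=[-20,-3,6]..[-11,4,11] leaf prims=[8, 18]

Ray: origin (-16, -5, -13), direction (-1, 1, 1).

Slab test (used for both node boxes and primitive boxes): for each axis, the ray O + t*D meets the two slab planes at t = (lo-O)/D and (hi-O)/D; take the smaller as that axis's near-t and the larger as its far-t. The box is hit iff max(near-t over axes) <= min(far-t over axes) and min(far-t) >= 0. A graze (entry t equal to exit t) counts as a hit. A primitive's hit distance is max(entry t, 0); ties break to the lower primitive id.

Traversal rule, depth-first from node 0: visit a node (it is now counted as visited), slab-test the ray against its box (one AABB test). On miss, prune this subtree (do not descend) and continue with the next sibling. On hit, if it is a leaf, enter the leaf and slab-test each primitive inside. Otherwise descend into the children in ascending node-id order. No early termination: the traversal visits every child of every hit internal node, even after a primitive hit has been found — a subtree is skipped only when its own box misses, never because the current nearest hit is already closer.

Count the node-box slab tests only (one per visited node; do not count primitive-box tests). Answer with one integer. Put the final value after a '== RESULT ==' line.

Traverse from the root:
N0 x:[-37,4] y:[-12,25] z:[-6,36] -> hit [-6,4], descend [5, 6]
  N5 x:[-26,4] y:[-9,25] z:[12,36] -> miss, prune
  N6 x:[-37,4] y:[-12,19] z:[-6,12] -> hit [-6,4], descend [3, 8]
    N3 x:[-37,-27] y:[-12,13] z:[-5,12] -> miss, prune
    N8 x:[-16,4] y:[-7,19] z:[-6,4] -> hit [-6,4], descend [10, 12]
      N10 x:[-10,4] y:[-3,19] z:[-5,2] -> hit [-3,2] leaf, test {P6(miss), P14(miss), P15(miss)}
      N12 x:[-16,2] y:[-7,-1] z:[-6,4] -> miss, prune

7 AABB tests over nodes [0, 5, 6, 3, 8, 10, 12]; 1 leaf entered; closest miss.

== RESULT ==
7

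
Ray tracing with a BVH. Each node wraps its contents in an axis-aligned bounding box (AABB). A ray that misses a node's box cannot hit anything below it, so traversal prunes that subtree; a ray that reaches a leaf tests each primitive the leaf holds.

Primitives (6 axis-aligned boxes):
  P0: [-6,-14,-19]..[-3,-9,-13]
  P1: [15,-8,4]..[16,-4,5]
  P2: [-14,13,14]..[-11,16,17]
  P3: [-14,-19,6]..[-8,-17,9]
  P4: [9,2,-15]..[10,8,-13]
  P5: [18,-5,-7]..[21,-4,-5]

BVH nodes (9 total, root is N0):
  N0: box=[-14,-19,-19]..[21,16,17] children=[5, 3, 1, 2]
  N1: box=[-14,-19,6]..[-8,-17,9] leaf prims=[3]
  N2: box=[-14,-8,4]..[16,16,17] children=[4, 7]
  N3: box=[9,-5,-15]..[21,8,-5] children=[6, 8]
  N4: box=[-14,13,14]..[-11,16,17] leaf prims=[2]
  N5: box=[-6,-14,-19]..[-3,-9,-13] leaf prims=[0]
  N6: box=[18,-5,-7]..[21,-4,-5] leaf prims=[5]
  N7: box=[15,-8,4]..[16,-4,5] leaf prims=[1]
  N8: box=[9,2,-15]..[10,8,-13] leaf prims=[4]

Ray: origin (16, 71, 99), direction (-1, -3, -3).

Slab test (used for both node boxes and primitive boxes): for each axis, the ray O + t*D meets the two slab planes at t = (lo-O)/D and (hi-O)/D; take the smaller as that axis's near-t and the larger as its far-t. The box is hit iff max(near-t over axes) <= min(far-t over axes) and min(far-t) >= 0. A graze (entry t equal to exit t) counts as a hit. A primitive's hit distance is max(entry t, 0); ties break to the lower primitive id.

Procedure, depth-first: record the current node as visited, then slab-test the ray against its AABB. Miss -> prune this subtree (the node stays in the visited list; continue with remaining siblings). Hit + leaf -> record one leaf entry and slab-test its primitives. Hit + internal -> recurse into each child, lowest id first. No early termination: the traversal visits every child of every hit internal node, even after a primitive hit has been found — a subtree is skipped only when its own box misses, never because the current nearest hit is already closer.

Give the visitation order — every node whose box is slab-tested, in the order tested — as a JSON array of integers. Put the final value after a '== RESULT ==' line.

Traverse from the root:
N0 x:[-5,30] y:[55/3,30] z:[82/3,118/3] -> hit [82/3,30], descend [1, 2, 3, 5]
  N1 x:[24,30] y:[88/3,30] z:[30,31] -> hit [30,30] leaf, test {P3@t=30}
  N2 x:[0,30] y:[55/3,79/3] z:[82/3,95/3] -> miss, prune
  N3 x:[-5,7] y:[21,76/3] z:[104/3,38] -> miss, prune
  N5 x:[19,22] y:[80/3,85/3] z:[112/3,118/3] -> miss, prune

5 AABB tests over nodes [0, 1, 2, 3, 5]; 1 leaf entered; closest P3.

== RESULT ==
[0, 1, 2, 3, 5]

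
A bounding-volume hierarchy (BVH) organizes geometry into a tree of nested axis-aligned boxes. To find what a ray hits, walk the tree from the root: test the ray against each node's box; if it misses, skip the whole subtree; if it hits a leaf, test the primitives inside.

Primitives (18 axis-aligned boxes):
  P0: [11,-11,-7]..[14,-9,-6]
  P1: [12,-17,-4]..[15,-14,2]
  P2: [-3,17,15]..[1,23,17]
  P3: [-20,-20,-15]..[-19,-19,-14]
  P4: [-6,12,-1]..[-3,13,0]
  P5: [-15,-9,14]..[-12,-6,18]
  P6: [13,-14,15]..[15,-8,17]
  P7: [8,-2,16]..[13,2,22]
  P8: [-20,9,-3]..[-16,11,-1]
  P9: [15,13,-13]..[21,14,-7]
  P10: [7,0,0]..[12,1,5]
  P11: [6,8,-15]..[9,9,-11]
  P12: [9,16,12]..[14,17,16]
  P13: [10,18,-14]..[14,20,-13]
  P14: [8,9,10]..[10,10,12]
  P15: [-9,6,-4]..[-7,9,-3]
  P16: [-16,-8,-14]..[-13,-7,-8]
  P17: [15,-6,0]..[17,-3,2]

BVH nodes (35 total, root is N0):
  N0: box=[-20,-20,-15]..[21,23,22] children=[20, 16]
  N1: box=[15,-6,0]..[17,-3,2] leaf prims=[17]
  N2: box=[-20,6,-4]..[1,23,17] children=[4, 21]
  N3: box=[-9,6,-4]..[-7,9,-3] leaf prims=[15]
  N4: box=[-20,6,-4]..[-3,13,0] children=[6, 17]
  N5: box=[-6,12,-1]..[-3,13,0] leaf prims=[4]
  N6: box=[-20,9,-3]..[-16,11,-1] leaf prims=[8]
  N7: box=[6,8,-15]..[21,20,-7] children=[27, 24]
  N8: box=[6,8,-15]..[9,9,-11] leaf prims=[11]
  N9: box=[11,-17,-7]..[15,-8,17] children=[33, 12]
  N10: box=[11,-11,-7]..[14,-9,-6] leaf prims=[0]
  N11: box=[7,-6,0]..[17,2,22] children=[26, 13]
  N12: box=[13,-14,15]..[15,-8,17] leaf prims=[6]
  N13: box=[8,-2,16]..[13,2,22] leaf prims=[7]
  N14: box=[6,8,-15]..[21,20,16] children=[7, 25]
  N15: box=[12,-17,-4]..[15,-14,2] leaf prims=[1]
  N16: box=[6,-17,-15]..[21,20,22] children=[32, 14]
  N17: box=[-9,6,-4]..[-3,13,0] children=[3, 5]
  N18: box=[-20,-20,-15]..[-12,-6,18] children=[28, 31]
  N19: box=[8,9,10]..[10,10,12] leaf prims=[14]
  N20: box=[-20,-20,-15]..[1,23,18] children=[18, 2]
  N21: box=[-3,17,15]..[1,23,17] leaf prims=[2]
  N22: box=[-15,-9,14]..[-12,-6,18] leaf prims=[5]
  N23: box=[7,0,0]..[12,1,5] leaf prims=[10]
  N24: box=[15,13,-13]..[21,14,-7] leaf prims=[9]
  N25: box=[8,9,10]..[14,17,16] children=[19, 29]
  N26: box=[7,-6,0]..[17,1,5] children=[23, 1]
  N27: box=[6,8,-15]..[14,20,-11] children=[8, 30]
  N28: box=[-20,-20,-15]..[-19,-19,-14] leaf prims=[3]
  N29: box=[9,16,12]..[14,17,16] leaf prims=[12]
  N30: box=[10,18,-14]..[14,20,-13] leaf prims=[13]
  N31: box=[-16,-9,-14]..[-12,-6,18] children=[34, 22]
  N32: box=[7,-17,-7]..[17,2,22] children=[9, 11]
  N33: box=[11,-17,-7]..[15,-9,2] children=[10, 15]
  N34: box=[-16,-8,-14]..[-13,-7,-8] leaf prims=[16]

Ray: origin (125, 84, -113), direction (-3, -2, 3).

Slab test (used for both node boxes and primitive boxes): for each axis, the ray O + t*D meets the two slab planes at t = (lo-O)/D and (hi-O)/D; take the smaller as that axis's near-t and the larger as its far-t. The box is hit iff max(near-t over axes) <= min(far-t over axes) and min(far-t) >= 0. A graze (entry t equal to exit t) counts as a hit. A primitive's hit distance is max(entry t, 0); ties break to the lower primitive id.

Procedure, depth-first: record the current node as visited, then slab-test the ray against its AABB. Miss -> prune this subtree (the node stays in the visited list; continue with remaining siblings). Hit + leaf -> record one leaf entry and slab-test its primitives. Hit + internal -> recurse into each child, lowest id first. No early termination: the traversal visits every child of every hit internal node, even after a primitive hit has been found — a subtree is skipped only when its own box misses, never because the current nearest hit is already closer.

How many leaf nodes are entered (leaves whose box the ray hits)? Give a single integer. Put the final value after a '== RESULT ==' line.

Traverse from the root:
N0 x:[104/3,145/3] y:[61/2,52] z:[98/3,45] -> hit [104/3,45], descend [16, 20]
  N16 x:[104/3,119/3] y:[32,101/2] z:[98/3,45] -> hit [104/3,119/3], descend [14, 32]
    N14 x:[104/3,119/3] y:[32,38] z:[98/3,43] -> hit [104/3,38], descend [7, 25]
      N7 x:[104/3,119/3] y:[32,38] z:[98/3,106/3] -> hit [104/3,106/3], descend [24, 27]
        N24 x:[104/3,110/3] y:[35,71/2] z:[100/3,106/3] -> hit [35,106/3] leaf, test {P9@t=35}
        N27 x:[37,119/3] y:[32,38] z:[98/3,34] -> miss, prune
      N25 x:[37,39] y:[67/2,75/2] z:[41,43] -> miss, prune
    N32 x:[36,118/3] y:[41,101/2] z:[106/3,45] -> miss, prune
  N20 x:[124/3,145/3] y:[61/2,52] z:[98/3,131/3] -> hit [124/3,131/3], descend [2, 18]
    N2 x:[124/3,145/3] y:[61/2,39] z:[109/3,130/3] -> miss, prune
    N18 x:[137/3,145/3] y:[45,52] z:[98/3,131/3] -> miss, prune

11 AABB tests over nodes [0, 16, 14, 7, 24, 27, 25, 32, 20, 2, 18]; 1 leaf entered; closest P9.

== RESULT ==
1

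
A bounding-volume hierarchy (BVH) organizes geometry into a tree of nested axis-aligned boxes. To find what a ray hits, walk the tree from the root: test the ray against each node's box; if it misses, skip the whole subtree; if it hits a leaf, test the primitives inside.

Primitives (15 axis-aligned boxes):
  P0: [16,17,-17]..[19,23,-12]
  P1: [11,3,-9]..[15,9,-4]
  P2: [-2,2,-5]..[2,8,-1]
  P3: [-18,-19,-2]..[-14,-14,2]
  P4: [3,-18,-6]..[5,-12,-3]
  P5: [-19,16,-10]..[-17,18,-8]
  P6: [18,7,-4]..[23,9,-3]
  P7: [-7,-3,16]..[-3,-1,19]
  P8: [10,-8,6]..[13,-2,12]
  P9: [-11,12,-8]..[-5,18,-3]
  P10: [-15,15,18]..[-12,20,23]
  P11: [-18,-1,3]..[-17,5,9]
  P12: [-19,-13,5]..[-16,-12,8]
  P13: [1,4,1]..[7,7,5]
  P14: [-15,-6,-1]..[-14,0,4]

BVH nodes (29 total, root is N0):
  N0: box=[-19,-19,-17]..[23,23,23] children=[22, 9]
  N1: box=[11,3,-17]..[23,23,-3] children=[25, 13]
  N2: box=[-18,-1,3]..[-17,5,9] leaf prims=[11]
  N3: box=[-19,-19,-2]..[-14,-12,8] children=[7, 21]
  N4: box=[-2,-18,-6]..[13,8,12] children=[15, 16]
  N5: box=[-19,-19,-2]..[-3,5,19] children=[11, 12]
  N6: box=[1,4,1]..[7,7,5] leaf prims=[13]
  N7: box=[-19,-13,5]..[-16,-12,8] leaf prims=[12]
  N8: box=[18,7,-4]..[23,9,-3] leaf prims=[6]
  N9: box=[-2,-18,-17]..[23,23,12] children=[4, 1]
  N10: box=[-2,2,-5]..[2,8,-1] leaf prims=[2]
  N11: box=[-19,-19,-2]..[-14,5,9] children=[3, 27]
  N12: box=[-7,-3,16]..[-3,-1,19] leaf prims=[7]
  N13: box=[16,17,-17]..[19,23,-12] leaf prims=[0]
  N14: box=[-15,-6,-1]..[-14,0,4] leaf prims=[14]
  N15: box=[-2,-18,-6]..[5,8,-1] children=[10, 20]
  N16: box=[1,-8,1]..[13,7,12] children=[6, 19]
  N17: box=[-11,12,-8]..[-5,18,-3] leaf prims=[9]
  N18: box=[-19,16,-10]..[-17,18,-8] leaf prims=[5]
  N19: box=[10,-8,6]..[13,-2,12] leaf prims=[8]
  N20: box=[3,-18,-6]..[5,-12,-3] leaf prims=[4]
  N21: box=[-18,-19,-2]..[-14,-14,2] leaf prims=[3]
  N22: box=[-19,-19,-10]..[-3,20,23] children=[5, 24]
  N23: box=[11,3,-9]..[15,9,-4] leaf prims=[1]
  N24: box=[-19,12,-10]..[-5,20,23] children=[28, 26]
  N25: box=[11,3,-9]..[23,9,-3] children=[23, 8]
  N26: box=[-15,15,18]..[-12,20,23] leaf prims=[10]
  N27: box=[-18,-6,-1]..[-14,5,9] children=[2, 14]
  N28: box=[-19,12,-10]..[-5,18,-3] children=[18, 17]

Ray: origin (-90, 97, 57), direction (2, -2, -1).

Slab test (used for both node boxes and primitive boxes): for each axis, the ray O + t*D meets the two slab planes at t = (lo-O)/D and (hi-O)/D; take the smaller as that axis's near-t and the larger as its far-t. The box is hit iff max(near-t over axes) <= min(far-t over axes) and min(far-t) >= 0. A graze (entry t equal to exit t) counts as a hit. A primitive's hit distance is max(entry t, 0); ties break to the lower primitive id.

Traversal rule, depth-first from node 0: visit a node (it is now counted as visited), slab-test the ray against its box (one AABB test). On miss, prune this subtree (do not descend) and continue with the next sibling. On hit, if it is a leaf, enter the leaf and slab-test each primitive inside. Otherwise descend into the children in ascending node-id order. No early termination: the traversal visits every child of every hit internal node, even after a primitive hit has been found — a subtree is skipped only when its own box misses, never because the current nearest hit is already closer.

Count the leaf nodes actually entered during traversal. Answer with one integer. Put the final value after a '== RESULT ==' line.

Traverse from the root:
N0 x:[71/2,113/2] y:[37,58] z:[34,74] -> hit [37,113/2], descend [9, 22]
  N9 x:[44,113/2] y:[37,115/2] z:[45,74] -> hit [45,113/2], descend [1, 4]
    N1 x:[101/2,113/2] y:[37,47] z:[60,74] -> miss, prune
    N4 x:[44,103/2] y:[89/2,115/2] z:[45,63] -> hit [45,103/2], descend [15, 16]
      N15 x:[44,95/2] y:[89/2,115/2] z:[58,63] -> miss, prune
      N16 x:[91/2,103/2] y:[45,105/2] z:[45,56] -> hit [91/2,103/2], descend [6, 19]
        N6 x:[91/2,97/2] y:[45,93/2] z:[52,56] -> miss, prune
        N19 x:[50,103/2] y:[99/2,105/2] z:[45,51] -> hit [50,51] leaf, test {P8@t=50}
  N22 x:[71/2,87/2] y:[77/2,58] z:[34,67] -> hit [77/2,87/2], descend [5, 24]
    N5 x:[71/2,87/2] y:[46,58] z:[38,59] -> miss, prune
    N24 x:[71/2,85/2] y:[77/2,85/2] z:[34,67] -> hit [77/2,85/2], descend [26, 28]
      N26 x:[75/2,39] y:[77/2,41] z:[34,39] -> hit [77/2,39] leaf, test {P10@t=77/2}
      N28 x:[71/2,85/2] y:[79/2,85/2] z:[60,67] -> miss, prune

Visited [0, 9, 1, 4, 15, 16, 6, 19, 22, 5, 24, 26, 28]. Tests: 13 box, 2 leaf. Nearest: P10.

== RESULT ==
2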